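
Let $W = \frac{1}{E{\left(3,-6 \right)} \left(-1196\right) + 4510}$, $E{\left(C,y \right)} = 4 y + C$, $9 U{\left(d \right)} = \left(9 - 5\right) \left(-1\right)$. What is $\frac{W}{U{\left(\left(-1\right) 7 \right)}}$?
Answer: $- \frac{9}{118504} \approx -7.5947 \cdot 10^{-5}$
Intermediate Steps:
$U{\left(d \right)} = - \frac{4}{9}$ ($U{\left(d \right)} = \frac{\left(9 - 5\right) \left(-1\right)}{9} = \frac{4 \left(-1\right)}{9} = \frac{1}{9} \left(-4\right) = - \frac{4}{9}$)
$E{\left(C,y \right)} = C + 4 y$
$W = \frac{1}{29626}$ ($W = \frac{1}{\left(3 + 4 \left(-6\right)\right) \left(-1196\right) + 4510} = \frac{1}{\left(3 - 24\right) \left(-1196\right) + 4510} = \frac{1}{\left(-21\right) \left(-1196\right) + 4510} = \frac{1}{25116 + 4510} = \frac{1}{29626} \approx 3.3754 \cdot 10^{-5}$)
$\frac{W}{U{\left(\left(-1\right) 7 \right)}} = \frac{1}{29626 \left(- \frac{4}{9}\right)} = \frac{1}{29626} \left(- \frac{9}{4}\right) = - \frac{9}{118504}$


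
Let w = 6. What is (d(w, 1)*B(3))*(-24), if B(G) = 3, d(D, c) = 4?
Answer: -288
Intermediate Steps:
(d(w, 1)*B(3))*(-24) = (4*3)*(-24) = 12*(-24) = -288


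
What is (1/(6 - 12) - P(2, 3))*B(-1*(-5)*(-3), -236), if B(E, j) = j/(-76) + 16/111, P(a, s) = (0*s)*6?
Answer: -6853/12654 ≈ -0.54157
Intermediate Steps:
P(a, s) = 0 (P(a, s) = 0*6 = 0)
B(E, j) = 16/111 - j/76 (B(E, j) = j*(-1/76) + 16*(1/111) = -j/76 + 16/111 = 16/111 - j/76)
(1/(6 - 12) - P(2, 3))*B(-1*(-5)*(-3), -236) = (1/(6 - 12) - 1*0)*(16/111 - 1/76*(-236)) = (1/(-6) + 0)*(16/111 + 59/19) = (-⅙ + 0)*(6853/2109) = -⅙*6853/2109 = -6853/12654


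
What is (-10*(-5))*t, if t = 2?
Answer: 100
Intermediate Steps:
(-10*(-5))*t = -10*(-5)*2 = 50*2 = 100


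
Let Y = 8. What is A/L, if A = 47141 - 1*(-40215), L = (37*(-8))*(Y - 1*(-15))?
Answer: -21839/1702 ≈ -12.831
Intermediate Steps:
L = -6808 (L = (37*(-8))*(8 - 1*(-15)) = -296*(8 + 15) = -296*23 = -6808)
A = 87356 (A = 47141 + 40215 = 87356)
A/L = 87356/(-6808) = 87356*(-1/6808) = -21839/1702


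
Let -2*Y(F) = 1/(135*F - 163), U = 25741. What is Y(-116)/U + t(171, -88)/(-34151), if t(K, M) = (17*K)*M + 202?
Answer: 208223084171355/27819393876586 ≈ 7.4848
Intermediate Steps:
Y(F) = -1/(2*(-163 + 135*F)) (Y(F) = -1/(2*(135*F - 163)) = -1/(2*(-163 + 135*F)))
t(K, M) = 202 + 17*K*M (t(K, M) = 17*K*M + 202 = 202 + 17*K*M)
Y(-116)/U + t(171, -88)/(-34151) = -1/(-326 + 270*(-116))/25741 + (202 + 17*171*(-88))/(-34151) = -1/(-326 - 31320)*(1/25741) + (202 - 255816)*(-1/34151) = -1/(-31646)*(1/25741) - 255614*(-1/34151) = -1*(-1/31646)*(1/25741) + 255614/34151 = (1/31646)*(1/25741) + 255614/34151 = 1/814599686 + 255614/34151 = 208223084171355/27819393876586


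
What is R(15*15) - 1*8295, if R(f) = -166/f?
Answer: -1866541/225 ≈ -8295.7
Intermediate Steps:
R(15*15) - 1*8295 = -166/(15*15) - 1*8295 = -166/225 - 8295 = -1866541/225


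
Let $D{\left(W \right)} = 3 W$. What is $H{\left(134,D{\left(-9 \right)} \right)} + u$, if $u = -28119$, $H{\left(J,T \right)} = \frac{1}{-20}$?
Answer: $- \frac{562381}{20} \approx -28119.0$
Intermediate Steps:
$H{\left(J,T \right)} = - \frac{1}{20}$
$H{\left(134,D{\left(-9 \right)} \right)} + u = - \frac{1}{20} - 28119 = - \frac{562381}{20}$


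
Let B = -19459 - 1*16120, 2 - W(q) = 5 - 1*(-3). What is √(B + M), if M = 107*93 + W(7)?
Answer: I*√25634 ≈ 160.11*I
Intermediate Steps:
W(q) = -6 (W(q) = 2 - (5 - 1*(-3)) = 2 - (5 + 3) = 2 - 1*8 = 2 - 8 = -6)
B = -35579 (B = -19459 - 16120 = -35579)
M = 9945 (M = 107*93 - 6 = 9951 - 6 = 9945)
√(B + M) = √(-35579 + 9945) = √(-25634) = I*√25634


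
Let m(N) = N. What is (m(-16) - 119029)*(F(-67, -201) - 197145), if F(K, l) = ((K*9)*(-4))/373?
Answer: 8753697057285/373 ≈ 2.3468e+10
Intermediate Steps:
F(K, l) = -36*K/373 (F(K, l) = ((9*K)*(-4))*(1/373) = -36*K*(1/373) = -36*K/373)
(m(-16) - 119029)*(F(-67, -201) - 197145) = (-16 - 119029)*(-36/373*(-67) - 197145) = -119045*(2412/373 - 197145) = -119045*(-73532673/373) = 8753697057285/373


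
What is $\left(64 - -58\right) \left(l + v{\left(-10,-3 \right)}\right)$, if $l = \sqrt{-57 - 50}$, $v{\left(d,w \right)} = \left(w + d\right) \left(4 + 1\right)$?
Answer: $-7930 + 122 i \sqrt{107} \approx -7930.0 + 1262.0 i$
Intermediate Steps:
$v{\left(d,w \right)} = 5 d + 5 w$ ($v{\left(d,w \right)} = \left(d + w\right) 5 = 5 d + 5 w$)
$l = i \sqrt{107}$ ($l = \sqrt{-107} = i \sqrt{107} \approx 10.344 i$)
$\left(64 - -58\right) \left(l + v{\left(-10,-3 \right)}\right) = \left(64 - -58\right) \left(i \sqrt{107} + \left(5 \left(-10\right) + 5 \left(-3\right)\right)\right) = \left(64 + 58\right) \left(i \sqrt{107} - 65\right) = 122 \left(i \sqrt{107} - 65\right) = 122 \left(-65 + i \sqrt{107}\right) = -7930 + 122 i \sqrt{107}$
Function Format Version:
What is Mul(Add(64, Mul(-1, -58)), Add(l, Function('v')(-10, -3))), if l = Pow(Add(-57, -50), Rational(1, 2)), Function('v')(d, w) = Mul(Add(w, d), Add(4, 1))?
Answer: Add(-7930, Mul(122, I, Pow(107, Rational(1, 2)))) ≈ Add(-7930.0, Mul(1262.0, I))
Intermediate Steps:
Function('v')(d, w) = Add(Mul(5, d), Mul(5, w)) (Function('v')(d, w) = Mul(Add(d, w), 5) = Add(Mul(5, d), Mul(5, w)))
l = Mul(I, Pow(107, Rational(1, 2))) (l = Pow(-107, Rational(1, 2)) = Mul(I, Pow(107, Rational(1, 2))) ≈ Mul(10.344, I))
Mul(Add(64, Mul(-1, -58)), Add(l, Function('v')(-10, -3))) = Mul(Add(64, Mul(-1, -58)), Add(Mul(I, Pow(107, Rational(1, 2))), Add(Mul(5, -10), Mul(5, -3)))) = Mul(Add(64, 58), Add(Mul(I, Pow(107, Rational(1, 2))), Add(-50, -15))) = Mul(122, Add(Mul(I, Pow(107, Rational(1, 2))), -65)) = Mul(122, Add(-65, Mul(I, Pow(107, Rational(1, 2))))) = Add(-7930, Mul(122, I, Pow(107, Rational(1, 2))))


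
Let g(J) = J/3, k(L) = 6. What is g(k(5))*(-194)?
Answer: -388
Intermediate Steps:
g(J) = J/3 (g(J) = J*(⅓) = J/3)
g(k(5))*(-194) = ((⅓)*6)*(-194) = 2*(-194) = -388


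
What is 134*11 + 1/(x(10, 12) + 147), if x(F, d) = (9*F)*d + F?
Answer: 1823339/1237 ≈ 1474.0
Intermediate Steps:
x(F, d) = F + 9*F*d (x(F, d) = 9*F*d + F = F + 9*F*d)
134*11 + 1/(x(10, 12) + 147) = 134*11 + 1/(10*(1 + 9*12) + 147) = 1474 + 1/(10*(1 + 108) + 147) = 1474 + 1/(10*109 + 147) = 1474 + 1/(1090 + 147) = 1474 + 1/1237 = 1823339/1237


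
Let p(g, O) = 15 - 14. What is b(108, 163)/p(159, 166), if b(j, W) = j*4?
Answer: 432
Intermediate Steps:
p(g, O) = 1
b(j, W) = 4*j
b(108, 163)/p(159, 166) = (4*108)/1 = 432*1 = 432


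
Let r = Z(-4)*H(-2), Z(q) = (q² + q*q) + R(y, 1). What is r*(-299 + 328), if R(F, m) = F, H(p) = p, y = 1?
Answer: -1914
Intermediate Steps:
Z(q) = 1 + 2*q² (Z(q) = (q² + q*q) + 1 = (q² + q²) + 1 = 2*q² + 1 = 1 + 2*q²)
r = -66 (r = (1 + 2*(-4)²)*(-2) = (1 + 2*16)*(-2) = (1 + 32)*(-2) = 33*(-2) = -66)
r*(-299 + 328) = -66*(-299 + 328) = -66*29 = -1914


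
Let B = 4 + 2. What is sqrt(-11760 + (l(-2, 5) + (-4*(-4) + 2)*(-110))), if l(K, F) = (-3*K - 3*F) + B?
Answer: 3*I*sqrt(1527) ≈ 117.23*I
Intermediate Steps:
B = 6
l(K, F) = 6 - 3*F - 3*K (l(K, F) = (-3*K - 3*F) + 6 = (-3*F - 3*K) + 6 = 6 - 3*F - 3*K)
sqrt(-11760 + (l(-2, 5) + (-4*(-4) + 2)*(-110))) = sqrt(-11760 + ((6 - 3*5 - 3*(-2)) + (-4*(-4) + 2)*(-110))) = sqrt(-11760 + ((6 - 15 + 6) + (16 + 2)*(-110))) = sqrt(-11760 + (-3 + 18*(-110))) = sqrt(-11760 + (-3 - 1980)) = sqrt(-11760 - 1983) = sqrt(-13743) = 3*I*sqrt(1527)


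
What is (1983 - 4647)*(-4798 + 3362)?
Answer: 3825504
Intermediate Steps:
(1983 - 4647)*(-4798 + 3362) = -2664*(-1436) = 3825504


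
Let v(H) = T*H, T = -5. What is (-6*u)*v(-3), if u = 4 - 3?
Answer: -90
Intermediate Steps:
v(H) = -5*H
u = 1
(-6*u)*v(-3) = (-6*1)*(-5*(-3)) = -6*15 = -90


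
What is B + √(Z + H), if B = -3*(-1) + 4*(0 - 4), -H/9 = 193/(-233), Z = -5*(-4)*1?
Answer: -13 + √1490501/233 ≈ -7.7603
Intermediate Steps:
Z = 20 (Z = 20*1 = 20)
H = 1737/233 (H = -1737/(-233) = -1737*(-1)/233 = -9*(-193/233) = 1737/233 ≈ 7.4549)
B = -13 (B = 3 + 4*(-4) = 3 - 16 = -13)
B + √(Z + H) = -13 + √(20 + 1737/233) = -13 + √(6397/233) = -13 + √1490501/233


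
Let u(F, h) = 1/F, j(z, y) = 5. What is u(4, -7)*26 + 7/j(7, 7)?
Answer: 79/10 ≈ 7.9000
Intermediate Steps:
u(4, -7)*26 + 7/j(7, 7) = 26/4 + 7/5 = (1/4)*26 + 7*(1/5) = 13/2 + 7/5 = 79/10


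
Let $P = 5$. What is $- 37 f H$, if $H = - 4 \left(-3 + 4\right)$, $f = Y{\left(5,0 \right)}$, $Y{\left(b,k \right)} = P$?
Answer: $740$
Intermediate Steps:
$Y{\left(b,k \right)} = 5$
$f = 5$
$H = -4$ ($H = \left(-4\right) 1 = -4$)
$- 37 f H = \left(-37\right) 5 \left(-4\right) = \left(-185\right) \left(-4\right) = 740$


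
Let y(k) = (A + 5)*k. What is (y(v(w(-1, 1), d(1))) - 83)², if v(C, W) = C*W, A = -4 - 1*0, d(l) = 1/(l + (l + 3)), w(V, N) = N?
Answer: 171396/25 ≈ 6855.8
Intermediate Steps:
d(l) = 1/(3 + 2*l) (d(l) = 1/(l + (3 + l)) = 1/(3 + 2*l))
A = -4 (A = -4 + 0 = -4)
y(k) = k (y(k) = (-4 + 5)*k = 1*k = k)
(y(v(w(-1, 1), d(1))) - 83)² = (1/(3 + 2*1) - 83)² = (1/(3 + 2) - 83)² = (1/5 - 83)² = (1*(⅕) - 83)² = (⅕ - 83)² = (-414/5)² = 171396/25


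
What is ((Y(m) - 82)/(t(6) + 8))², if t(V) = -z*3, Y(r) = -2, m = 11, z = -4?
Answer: 441/25 ≈ 17.640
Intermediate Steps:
t(V) = 12 (t(V) = -1*(-4)*3 = 4*3 = 12)
((Y(m) - 82)/(t(6) + 8))² = ((-2 - 82)/(12 + 8))² = (-84/20)² = (-84*1/20)² = (-21/5)² = 441/25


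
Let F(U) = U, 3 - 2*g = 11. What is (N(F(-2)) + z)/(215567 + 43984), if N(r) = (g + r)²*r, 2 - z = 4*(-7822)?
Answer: 10406/86517 ≈ 0.12028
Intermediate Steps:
g = -4 (g = 3/2 - ½*11 = 3/2 - 11/2 = -4)
z = 31290 (z = 2 - 4*(-7822) = 2 - 1*(-31288) = 2 + 31288 = 31290)
N(r) = r*(-4 + r)² (N(r) = (-4 + r)²*r = r*(-4 + r)²)
(N(F(-2)) + z)/(215567 + 43984) = (-2*(-4 - 2)² + 31290)/(215567 + 43984) = (-2*(-6)² + 31290)/259551 = (-2*36 + 31290)*(1/259551) = (-72 + 31290)*(1/259551) = 31218*(1/259551) = 10406/86517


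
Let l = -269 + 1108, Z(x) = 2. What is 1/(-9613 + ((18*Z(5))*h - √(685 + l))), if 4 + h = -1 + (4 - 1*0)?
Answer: -9649/93101677 + 2*√381/93101677 ≈ -0.00010322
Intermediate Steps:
l = 839
h = -1 (h = -4 + (-1 + (4 - 1*0)) = -4 + (-1 + (4 + 0)) = -4 + (-1 + 4) = -4 + 3 = -1)
1/(-9613 + ((18*Z(5))*h - √(685 + l))) = 1/(-9613 + ((18*2)*(-1) - √(685 + 839))) = 1/(-9613 + (36*(-1) - √1524)) = 1/(-9613 + (-36 - 2*√381)) = 1/(-9649 - 2*√381)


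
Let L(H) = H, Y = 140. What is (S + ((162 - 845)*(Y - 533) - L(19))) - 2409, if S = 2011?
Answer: 268002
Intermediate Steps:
(S + ((162 - 845)*(Y - 533) - L(19))) - 2409 = (2011 + ((162 - 845)*(140 - 533) - 1*19)) - 2409 = (2011 + (-683*(-393) - 19)) - 2409 = (2011 + (268419 - 19)) - 2409 = (2011 + 268400) - 2409 = 270411 - 2409 = 268002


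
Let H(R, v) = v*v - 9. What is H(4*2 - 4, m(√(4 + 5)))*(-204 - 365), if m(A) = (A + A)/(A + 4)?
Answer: 230445/49 ≈ 4703.0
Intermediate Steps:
m(A) = 2*A/(4 + A) (m(A) = (2*A)/(4 + A) = 2*A/(4 + A))
H(R, v) = -9 + v² (H(R, v) = v² - 9 = -9 + v²)
H(4*2 - 4, m(√(4 + 5)))*(-204 - 365) = (-9 + (2*√(4 + 5)/(4 + √(4 + 5)))²)*(-204 - 365) = (-9 + (2*√9/(4 + √9))²)*(-569) = (-9 + (2*3/(4 + 3))²)*(-569) = (-9 + (2*3/7)²)*(-569) = (-9 + (2*3*(⅐))²)*(-569) = (-9 + (6/7)²)*(-569) = (-9 + 36/49)*(-569) = -405/49*(-569) = 230445/49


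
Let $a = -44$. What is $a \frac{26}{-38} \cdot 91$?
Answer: $\frac{52052}{19} \approx 2739.6$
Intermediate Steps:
$a \frac{26}{-38} \cdot 91 = - 44 \frac{26}{-38} \cdot 91 = - 44 \cdot 26 \left(- \frac{1}{38}\right) 91 = \left(-44\right) \left(- \frac{13}{19}\right) 91 = \frac{572}{19} \cdot 91 = \frac{52052}{19}$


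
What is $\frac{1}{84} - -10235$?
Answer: $\frac{859741}{84} \approx 10235.0$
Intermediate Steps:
$\frac{1}{84} - -10235 = \frac{1}{84} + 10235 = \frac{859741}{84}$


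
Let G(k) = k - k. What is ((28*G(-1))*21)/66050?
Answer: 0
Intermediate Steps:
G(k) = 0
((28*G(-1))*21)/66050 = ((28*0)*21)/66050 = (0*21)*(1/66050) = 0*(1/66050) = 0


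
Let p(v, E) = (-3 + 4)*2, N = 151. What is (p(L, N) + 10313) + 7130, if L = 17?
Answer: 17445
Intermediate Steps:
p(v, E) = 2 (p(v, E) = 1*2 = 2)
(p(L, N) + 10313) + 7130 = (2 + 10313) + 7130 = 10315 + 7130 = 17445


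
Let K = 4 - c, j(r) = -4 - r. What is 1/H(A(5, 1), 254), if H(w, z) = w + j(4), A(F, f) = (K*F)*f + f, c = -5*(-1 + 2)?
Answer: 1/38 ≈ 0.026316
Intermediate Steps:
c = -5 (c = -5*1 = -5)
K = 9 (K = 4 - 1*(-5) = 4 + 5 = 9)
A(F, f) = f + 9*F*f (A(F, f) = (9*F)*f + f = 9*F*f + f = f + 9*F*f)
H(w, z) = -8 + w (H(w, z) = w + (-4 - 1*4) = w + (-4 - 4) = w - 8 = -8 + w)
1/H(A(5, 1), 254) = 1/(-8 + 1*(1 + 9*5)) = 1/(-8 + 1*(1 + 45)) = 1/(-8 + 1*46) = 1/(-8 + 46) = 1/38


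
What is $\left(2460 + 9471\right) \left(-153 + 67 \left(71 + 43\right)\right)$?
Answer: $89303535$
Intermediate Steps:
$\left(2460 + 9471\right) \left(-153 + 67 \left(71 + 43\right)\right) = 11931 \left(-153 + 67 \cdot 114\right) = 11931 \left(-153 + 7638\right) = 11931 \cdot 7485 = 89303535$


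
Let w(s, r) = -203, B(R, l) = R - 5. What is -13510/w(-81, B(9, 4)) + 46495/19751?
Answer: 39467785/572779 ≈ 68.906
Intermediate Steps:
B(R, l) = -5 + R
-13510/w(-81, B(9, 4)) + 46495/19751 = -13510/(-203) + 46495/19751 = -13510*(-1/203) + 46495*(1/19751) = 1930/29 + 46495/19751 = 39467785/572779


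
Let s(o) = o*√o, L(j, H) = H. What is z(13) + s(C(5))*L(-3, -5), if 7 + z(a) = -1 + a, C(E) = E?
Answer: 5 - 25*√5 ≈ -50.902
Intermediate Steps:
s(o) = o^(3/2)
z(a) = -8 + a (z(a) = -7 + (-1 + a) = -8 + a)
z(13) + s(C(5))*L(-3, -5) = (-8 + 13) + 5^(3/2)*(-5) = 5 + (5*√5)*(-5) = 5 - 25*√5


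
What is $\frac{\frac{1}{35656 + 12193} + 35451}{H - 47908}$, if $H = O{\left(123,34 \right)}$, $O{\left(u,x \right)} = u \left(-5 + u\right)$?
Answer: $- \frac{848147450}{798934753} \approx -1.0616$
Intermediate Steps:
$H = 14514$ ($H = 123 \left(-5 + 123\right) = 123 \cdot 118 = 14514$)
$\frac{\frac{1}{35656 + 12193} + 35451}{H - 47908} = \frac{\frac{1}{35656 + 12193} + 35451}{14514 - 47908} = \frac{\frac{1}{47849} + 35451}{-33394} = \left(\frac{1}{47849} + 35451\right) \left(- \frac{1}{33394}\right) = \frac{1696294900}{47849} \left(- \frac{1}{33394}\right) = - \frac{848147450}{798934753}$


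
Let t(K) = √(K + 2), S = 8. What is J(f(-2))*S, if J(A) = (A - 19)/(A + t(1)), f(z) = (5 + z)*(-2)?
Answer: 400/11 + 200*√3/33 ≈ 46.861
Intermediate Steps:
f(z) = -10 - 2*z
t(K) = √(2 + K)
J(A) = (-19 + A)/(A + √3) (J(A) = (A - 19)/(A + √(2 + 1)) = (-19 + A)/(A + √3))
J(f(-2))*S = ((-19 + (-10 - 2*(-2)))/((-10 - 2*(-2)) + √3))*8 = ((-19 + (-10 + 4))/((-10 + 4) + √3))*8 = ((-19 - 6)/(-6 + √3))*8 = (-25/(-6 + √3))*8 = -25/(-6 + √3)*8 = -200/(-6 + √3)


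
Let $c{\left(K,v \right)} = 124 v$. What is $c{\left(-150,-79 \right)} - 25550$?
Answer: $-35346$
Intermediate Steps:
$c{\left(-150,-79 \right)} - 25550 = 124 \left(-79\right) - 25550 = -9796 - 25550 = -35346$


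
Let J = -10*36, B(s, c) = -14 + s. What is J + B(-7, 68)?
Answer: -381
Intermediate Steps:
J = -360
J + B(-7, 68) = -360 + (-14 - 7) = -360 - 21 = -381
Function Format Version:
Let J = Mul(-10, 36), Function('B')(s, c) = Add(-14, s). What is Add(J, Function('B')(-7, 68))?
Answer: -381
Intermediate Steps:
J = -360
Add(J, Function('B')(-7, 68)) = Add(-360, Add(-14, -7)) = Add(-360, -21) = -381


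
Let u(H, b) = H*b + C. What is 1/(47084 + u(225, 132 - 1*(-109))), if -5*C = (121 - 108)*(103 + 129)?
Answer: 5/503529 ≈ 9.9299e-6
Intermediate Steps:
C = -3016/5 (C = -(121 - 108)*(103 + 129)/5 = -13*232/5 = -⅕*3016 = -3016/5 ≈ -603.20)
u(H, b) = -3016/5 + H*b (u(H, b) = H*b - 3016/5 = -3016/5 + H*b)
1/(47084 + u(225, 132 - 1*(-109))) = 1/(47084 + (-3016/5 + 225*(132 - 1*(-109)))) = 1/(47084 + (-3016/5 + 225*(132 + 109))) = 1/(47084 + (-3016/5 + 225*241)) = 1/(47084 + (-3016/5 + 54225)) = 1/(47084 + 268109/5) = 1/(503529/5) = 5/503529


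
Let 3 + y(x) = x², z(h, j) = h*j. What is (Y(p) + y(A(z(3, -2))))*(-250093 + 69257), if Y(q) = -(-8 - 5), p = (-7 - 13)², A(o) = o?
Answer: -8318456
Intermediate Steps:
y(x) = -3 + x²
p = 400 (p = (-20)² = 400)
Y(q) = 13 (Y(q) = -1*(-13) = 13)
(Y(p) + y(A(z(3, -2))))*(-250093 + 69257) = (13 + (-3 + (3*(-2))²))*(-250093 + 69257) = (13 + (-3 + (-6)²))*(-180836) = (13 + (-3 + 36))*(-180836) = (13 + 33)*(-180836) = 46*(-180836) = -8318456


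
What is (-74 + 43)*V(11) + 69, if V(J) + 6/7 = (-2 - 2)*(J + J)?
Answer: 19765/7 ≈ 2823.6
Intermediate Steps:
V(J) = -6/7 - 8*J (V(J) = -6/7 + (-2 - 2)*(J + J) = -6/7 - 8*J)
(-74 + 43)*V(11) + 69 = (-74 + 43)*(-6/7 - 8*11) + 69 = -31*(-6/7 - 88) + 69 = -31*(-622/7) + 69 = 19282/7 + 69 = 19765/7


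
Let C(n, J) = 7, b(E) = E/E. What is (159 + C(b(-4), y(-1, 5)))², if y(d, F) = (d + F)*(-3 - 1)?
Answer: 27556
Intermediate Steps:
y(d, F) = -4*F - 4*d (y(d, F) = (F + d)*(-4) = -4*F - 4*d)
b(E) = 1
(159 + C(b(-4), y(-1, 5)))² = (159 + 7)² = 166² = 27556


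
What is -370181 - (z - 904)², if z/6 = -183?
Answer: -4378185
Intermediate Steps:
z = -1098 (z = 6*(-183) = -1098)
-370181 - (z - 904)² = -370181 - (-1098 - 904)² = -370181 - 1*(-2002)² = -370181 - 1*4008004 = -370181 - 4008004 = -4378185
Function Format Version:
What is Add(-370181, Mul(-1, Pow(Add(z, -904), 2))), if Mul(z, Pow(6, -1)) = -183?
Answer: -4378185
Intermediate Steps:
z = -1098 (z = Mul(6, -183) = -1098)
Add(-370181, Mul(-1, Pow(Add(z, -904), 2))) = Add(-370181, Mul(-1, Pow(Add(-1098, -904), 2))) = Add(-370181, Mul(-1, Pow(-2002, 2))) = Add(-370181, Mul(-1, 4008004)) = Add(-370181, -4008004) = -4378185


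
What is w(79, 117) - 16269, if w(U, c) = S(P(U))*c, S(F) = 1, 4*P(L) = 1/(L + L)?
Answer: -16152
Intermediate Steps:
P(L) = 1/(8*L) (P(L) = 1/(4*(L + L)) = 1/(4*((2*L))) = (1/(2*L))/4 = 1/(8*L))
w(U, c) = c (w(U, c) = 1*c = c)
w(79, 117) - 16269 = 117 - 16269 = -16152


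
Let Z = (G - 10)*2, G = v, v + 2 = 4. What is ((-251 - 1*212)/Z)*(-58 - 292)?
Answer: -81025/8 ≈ -10128.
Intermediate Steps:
v = 2 (v = -2 + 4 = 2)
G = 2
Z = -16 (Z = (2 - 10)*2 = -8*2 = -16)
((-251 - 1*212)/Z)*(-58 - 292) = ((-251 - 1*212)/(-16))*(-58 - 292) = ((-251 - 212)*(-1/16))*(-350) = -463*(-1/16)*(-350) = (463/16)*(-350) = -81025/8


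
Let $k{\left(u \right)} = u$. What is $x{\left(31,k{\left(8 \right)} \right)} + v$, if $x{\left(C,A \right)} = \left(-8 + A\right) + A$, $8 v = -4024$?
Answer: $-495$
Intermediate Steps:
$v = -503$ ($v = \frac{1}{8} \left(-4024\right) = -503$)
$x{\left(C,A \right)} = -8 + 2 A$
$x{\left(31,k{\left(8 \right)} \right)} + v = \left(-8 + 2 \cdot 8\right) - 503 = \left(-8 + 16\right) - 503 = 8 - 503 = -495$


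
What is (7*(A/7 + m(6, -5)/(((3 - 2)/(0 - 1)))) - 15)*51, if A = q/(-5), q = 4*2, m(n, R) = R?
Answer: 4692/5 ≈ 938.40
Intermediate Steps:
q = 8
A = -8/5 (A = 8/(-5) = 8*(-1/5) = -8/5 ≈ -1.6000)
(7*(A/7 + m(6, -5)/(((3 - 2)/(0 - 1)))) - 15)*51 = (7*(-8/5/7 - 5*(0 - 1)/(3 - 2)) - 15)*51 = (7*(-8/5*1/7 - 5/(1/(-1))) - 15)*51 = (7*(-8/35 - 5/(1*(-1))) - 15)*51 = (7*(-8/35 - 5/(-1)) - 15)*51 = (7*(-8/35 - 5*(-1)) - 15)*51 = (7*(-8/35 + 5) - 15)*51 = (7*(167/35) - 15)*51 = (167/5 - 15)*51 = (92/5)*51 = 4692/5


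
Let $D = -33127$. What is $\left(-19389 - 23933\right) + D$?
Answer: $-76449$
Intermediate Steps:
$\left(-19389 - 23933\right) + D = \left(-19389 - 23933\right) - 33127 = -43322 - 33127 = -76449$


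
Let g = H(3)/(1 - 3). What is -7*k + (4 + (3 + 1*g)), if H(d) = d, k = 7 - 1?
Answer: -73/2 ≈ -36.500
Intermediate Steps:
k = 6
g = -3/2 (g = 3/(1 - 3) = 3/(-2) = 3*(-½) = -3/2 ≈ -1.5000)
-7*k + (4 + (3 + 1*g)) = -7*6 + (4 + (3 + 1*(-3/2))) = -42 + (4 + (3 - 3/2)) = -42 + (4 + 3/2) = -42 + 11/2 = -73/2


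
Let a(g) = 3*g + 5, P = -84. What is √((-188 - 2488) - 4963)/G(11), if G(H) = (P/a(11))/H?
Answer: -209*I*√7639/42 ≈ -434.93*I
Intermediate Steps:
a(g) = 5 + 3*g
G(H) = -42/(19*H) (G(H) = (-84/(5 + 3*11))/H = (-84/(5 + 33))/H = (-84/38)/H = (-84*1/38)/H = -42/(19*H))
√((-188 - 2488) - 4963)/G(11) = √((-188 - 2488) - 4963)/((-42/19/11)) = √(-2676 - 4963)/((-42/19*1/11)) = √(-7639)/(-42/209) = (I*√7639)*(-209/42) = -209*I*√7639/42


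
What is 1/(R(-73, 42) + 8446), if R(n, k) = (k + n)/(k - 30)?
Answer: 12/101321 ≈ 0.00011844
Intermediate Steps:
R(n, k) = (k + n)/(-30 + k)
1/(R(-73, 42) + 8446) = 1/((42 - 73)/(-30 + 42) + 8446) = 1/(-31/12 + 8446) = 1/(101321/12) = 12/101321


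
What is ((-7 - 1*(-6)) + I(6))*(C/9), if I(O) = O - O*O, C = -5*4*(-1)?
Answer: -620/9 ≈ -68.889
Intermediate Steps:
C = 20 (C = -20*(-1) = 20)
I(O) = O - O²
((-7 - 1*(-6)) + I(6))*(C/9) = ((-7 - 1*(-6)) + 6*(1 - 1*6))*(20/9) = ((-7 + 6) + 6*(1 - 6))*(20*(⅑)) = (-1 + 6*(-5))*(20/9) = (-1 - 30)*(20/9) = -31*20/9 = -620/9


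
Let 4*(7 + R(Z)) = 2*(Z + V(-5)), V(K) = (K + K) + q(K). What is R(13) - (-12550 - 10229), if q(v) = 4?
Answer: 45551/2 ≈ 22776.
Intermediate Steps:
V(K) = 4 + 2*K (V(K) = (K + K) + 4 = 2*K + 4 = 4 + 2*K)
R(Z) = -10 + Z/2 (R(Z) = -7 + (2*(Z + (4 + 2*(-5))))/4 = -7 + (2*(Z + (4 - 10)))/4 = -7 + (2*(Z - 6))/4 = -7 + (2*(-6 + Z))/4 = -7 + (-12 + 2*Z)/4 = -7 + (-3 + Z/2) = -10 + Z/2)
R(13) - (-12550 - 10229) = (-10 + (½)*13) - (-12550 - 10229) = (-10 + 13/2) - 1*(-22779) = -7/2 + 22779 = 45551/2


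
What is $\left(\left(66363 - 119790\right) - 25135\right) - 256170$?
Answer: $-334732$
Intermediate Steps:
$\left(\left(66363 - 119790\right) - 25135\right) - 256170 = \left(-53427 - 25135\right) - 256170 = -78562 - 256170 = -334732$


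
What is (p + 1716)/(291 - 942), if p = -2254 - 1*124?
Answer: 662/651 ≈ 1.0169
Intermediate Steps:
p = -2378 (p = -2254 - 124 = -2378)
(p + 1716)/(291 - 942) = (-2378 + 1716)/(291 - 942) = -662/(-651) = -662*(-1/651) = 662/651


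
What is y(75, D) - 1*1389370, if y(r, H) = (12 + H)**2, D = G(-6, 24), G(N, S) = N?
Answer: -1389334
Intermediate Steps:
D = -6
y(75, D) - 1*1389370 = (12 - 6)**2 - 1*1389370 = 6**2 - 1389370 = 36 - 1389370 = -1389334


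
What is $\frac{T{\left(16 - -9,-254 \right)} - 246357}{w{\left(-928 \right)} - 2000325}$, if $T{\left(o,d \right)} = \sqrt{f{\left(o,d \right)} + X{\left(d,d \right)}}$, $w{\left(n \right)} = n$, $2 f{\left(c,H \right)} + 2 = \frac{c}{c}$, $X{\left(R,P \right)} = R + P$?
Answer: $\frac{246357}{2001253} - \frac{3 i \sqrt{226}}{4002506} \approx 0.1231 - 1.1268 \cdot 10^{-5} i$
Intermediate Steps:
$X{\left(R,P \right)} = P + R$
$f{\left(c,H \right)} = - \frac{1}{2}$ ($f{\left(c,H \right)} = -1 + \frac{c \frac{1}{c}}{2} = -1 + \frac{1}{2} \cdot 1 = -1 + \frac{1}{2} = - \frac{1}{2}$)
$T{\left(o,d \right)} = \sqrt{- \frac{1}{2} + 2 d}$ ($T{\left(o,d \right)} = \sqrt{- \frac{1}{2} + \left(d + d\right)} = \sqrt{- \frac{1}{2} + 2 d}$)
$\frac{T{\left(16 - -9,-254 \right)} - 246357}{w{\left(-928 \right)} - 2000325} = \frac{\frac{\sqrt{-2 + 8 \left(-254\right)}}{2} - 246357}{-928 - 2000325} = \frac{\frac{\sqrt{-2 - 2032}}{2} - 246357}{-2001253} = \left(\frac{\sqrt{-2034}}{2} - 246357\right) \left(- \frac{1}{2001253}\right) = \left(\frac{3 i \sqrt{226}}{2} - 246357\right) \left(- \frac{1}{2001253}\right) = \left(-246357 + \frac{3 i \sqrt{226}}{2}\right) \left(- \frac{1}{2001253}\right) = \frac{246357}{2001253} - \frac{3 i \sqrt{226}}{4002506}$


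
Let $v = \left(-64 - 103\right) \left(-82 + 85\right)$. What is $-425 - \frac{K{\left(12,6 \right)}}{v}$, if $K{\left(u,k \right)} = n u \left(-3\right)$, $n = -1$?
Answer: $- \frac{70963}{167} \approx -424.93$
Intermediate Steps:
$v = -501$ ($v = \left(-167\right) 3 = -501$)
$K{\left(u,k \right)} = 3 u$ ($K{\left(u,k \right)} = - u \left(-3\right) = 3 u$)
$-425 - \frac{K{\left(12,6 \right)}}{v} = -425 - \frac{3 \cdot 12}{-501} = -425 - 36 \left(- \frac{1}{501}\right) = -425 - - \frac{12}{167} = -425 + \frac{12}{167} = - \frac{70963}{167}$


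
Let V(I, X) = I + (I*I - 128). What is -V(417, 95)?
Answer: -174178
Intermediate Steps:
V(I, X) = -128 + I + I**2 (V(I, X) = I + (I**2 - 128) = I + (-128 + I**2) = -128 + I + I**2)
-V(417, 95) = -(-128 + 417 + 417**2) = -(-128 + 417 + 173889) = -1*174178 = -174178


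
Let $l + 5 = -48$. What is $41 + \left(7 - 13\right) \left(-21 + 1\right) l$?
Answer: $-6319$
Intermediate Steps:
$l = -53$ ($l = -5 - 48 = -53$)
$41 + \left(7 - 13\right) \left(-21 + 1\right) l = 41 + \left(7 - 13\right) \left(-21 + 1\right) \left(-53\right) = 41 + \left(-6\right) \left(-20\right) \left(-53\right) = 41 + 120 \left(-53\right) = 41 - 6360 = -6319$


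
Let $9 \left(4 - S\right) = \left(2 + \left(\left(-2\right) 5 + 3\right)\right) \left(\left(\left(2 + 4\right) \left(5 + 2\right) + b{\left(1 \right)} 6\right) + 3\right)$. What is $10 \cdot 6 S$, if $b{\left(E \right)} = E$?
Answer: $1940$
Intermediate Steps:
$S = \frac{97}{3}$ ($S = 4 - \frac{\left(2 + \left(\left(-2\right) 5 + 3\right)\right) \left(\left(\left(2 + 4\right) \left(5 + 2\right) + 1 \cdot 6\right) + 3\right)}{9} = 4 - \frac{\left(2 + \left(-10 + 3\right)\right) \left(\left(6 \cdot 7 + 6\right) + 3\right)}{9} = 4 - \frac{\left(2 - 7\right) \left(\left(42 + 6\right) + 3\right)}{9} = 4 - \frac{\left(-5\right) \left(48 + 3\right)}{9} = 4 - \frac{\left(-5\right) 51}{9} = 4 - - \frac{85}{3} = 4 + \frac{85}{3} = \frac{97}{3} \approx 32.333$)
$10 \cdot 6 S = 10 \cdot 6 \cdot \frac{97}{3} = 60 \cdot \frac{97}{3} = 1940$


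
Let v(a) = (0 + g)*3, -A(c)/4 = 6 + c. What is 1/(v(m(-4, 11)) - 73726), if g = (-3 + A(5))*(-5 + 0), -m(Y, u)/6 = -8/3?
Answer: -1/73021 ≈ -1.3695e-5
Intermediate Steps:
A(c) = -24 - 4*c (A(c) = -4*(6 + c) = -24 - 4*c)
m(Y, u) = 16 (m(Y, u) = -(-48)/3 = -6*(-8/3) = 16)
g = 235 (g = (-3 + (-24 - 4*5))*(-5 + 0) = (-3 + (-24 - 20))*(-5) = (-3 - 44)*(-5) = -47*(-5) = 235)
v(a) = 705 (v(a) = (0 + 235)*3 = 235*3 = 705)
1/(v(m(-4, 11)) - 73726) = 1/(705 - 73726) = 1/(-73021) = -1/73021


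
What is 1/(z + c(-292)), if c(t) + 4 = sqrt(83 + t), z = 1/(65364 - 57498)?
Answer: -247487958/13921577173 - 61873956*I*sqrt(209)/13921577173 ≈ -0.017777 - 0.064253*I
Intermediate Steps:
z = 1/7866 ≈ 0.00012713
c(t) = -4 + sqrt(83 + t)
1/(z + c(-292)) = 1/(1/7866 + (-4 + sqrt(83 - 292))) = 1/(1/7866 + (-4 + sqrt(-209))) = 1/(1/7866 + (-4 + I*sqrt(209))) = 1/(-31463/7866 + I*sqrt(209))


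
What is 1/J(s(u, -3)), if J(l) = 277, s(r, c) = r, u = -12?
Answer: 1/277 ≈ 0.0036101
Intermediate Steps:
1/J(s(u, -3)) = 1/277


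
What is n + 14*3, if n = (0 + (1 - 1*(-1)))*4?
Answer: 50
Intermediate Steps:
n = 8 (n = (0 + (1 + 1))*4 = (0 + 2)*4 = 2*4 = 8)
n + 14*3 = 8 + 14*3 = 8 + 42 = 50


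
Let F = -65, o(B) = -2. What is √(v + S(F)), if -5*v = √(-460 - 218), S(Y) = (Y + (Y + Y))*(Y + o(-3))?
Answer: √(326625 - 5*I*√678)/5 ≈ 114.3 - 0.02278*I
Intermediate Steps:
S(Y) = 3*Y*(-2 + Y) (S(Y) = (Y + (Y + Y))*(Y - 2) = (Y + 2*Y)*(-2 + Y) = (3*Y)*(-2 + Y) = 3*Y*(-2 + Y))
v = -I*√678/5 (v = -√(-460 - 218)/5 = -I*√678/5 ≈ -5.2077*I)
√(v + S(F)) = √(-I*√678/5 + 3*(-65)*(-2 - 65)) = √(-I*√678/5 + 3*(-65)*(-67)) = √(-I*√678/5 + 13065) = √(13065 - I*√678/5)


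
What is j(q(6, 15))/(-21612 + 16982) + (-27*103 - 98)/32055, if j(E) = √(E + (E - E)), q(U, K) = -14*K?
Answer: -2879/32055 - I*√210/4630 ≈ -0.089814 - 0.0031299*I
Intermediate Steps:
j(E) = √E (j(E) = √(E + 0) = √E)
j(q(6, 15))/(-21612 + 16982) + (-27*103 - 98)/32055 = √(-14*15)/(-21612 + 16982) + (-27*103 - 98)/32055 = √(-210)/(-4630) + (-2781 - 98)*(1/32055) = (I*√210)*(-1/4630) - 2879*1/32055 = -I*√210/4630 - 2879/32055 = -2879/32055 - I*√210/4630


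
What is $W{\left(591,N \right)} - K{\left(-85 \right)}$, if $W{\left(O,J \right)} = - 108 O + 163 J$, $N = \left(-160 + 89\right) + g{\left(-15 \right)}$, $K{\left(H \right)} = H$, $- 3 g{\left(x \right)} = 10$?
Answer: $- \frac{227578}{3} \approx -75859.0$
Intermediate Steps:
$g{\left(x \right)} = - \frac{10}{3}$ ($g{\left(x \right)} = \left(- \frac{1}{3}\right) 10 = - \frac{10}{3}$)
$N = - \frac{223}{3}$ ($N = \left(-160 + 89\right) - \frac{10}{3} = -71 - \frac{10}{3} = - \frac{223}{3} \approx -74.333$)
$W{\left(591,N \right)} - K{\left(-85 \right)} = \left(\left(-108\right) 591 + 163 \left(- \frac{223}{3}\right)\right) - -85 = \left(-63828 - \frac{36349}{3}\right) + 85 = - \frac{227833}{3} + 85 = - \frac{227578}{3}$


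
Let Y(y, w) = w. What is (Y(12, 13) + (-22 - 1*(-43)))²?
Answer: 1156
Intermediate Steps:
(Y(12, 13) + (-22 - 1*(-43)))² = (13 + (-22 - 1*(-43)))² = (13 + (-22 + 43))² = (13 + 21)² = 34² = 1156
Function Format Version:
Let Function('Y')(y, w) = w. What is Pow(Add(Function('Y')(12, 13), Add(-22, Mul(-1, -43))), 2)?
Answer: 1156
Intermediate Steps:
Pow(Add(Function('Y')(12, 13), Add(-22, Mul(-1, -43))), 2) = Pow(Add(13, Add(-22, Mul(-1, -43))), 2) = Pow(Add(13, Add(-22, 43)), 2) = Pow(Add(13, 21), 2) = Pow(34, 2) = 1156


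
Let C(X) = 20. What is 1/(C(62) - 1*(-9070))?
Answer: 1/9090 ≈ 0.00011001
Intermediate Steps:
1/(C(62) - 1*(-9070)) = 1/(20 - 1*(-9070)) = 1/(20 + 9070) = 1/9090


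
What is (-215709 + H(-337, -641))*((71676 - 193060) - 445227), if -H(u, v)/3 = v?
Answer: 121133499246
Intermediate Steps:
H(u, v) = -3*v
(-215709 + H(-337, -641))*((71676 - 193060) - 445227) = (-215709 - 3*(-641))*((71676 - 193060) - 445227) = (-215709 + 1923)*(-121384 - 445227) = -213786*(-566611) = 121133499246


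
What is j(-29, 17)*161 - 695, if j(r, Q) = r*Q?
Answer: -80068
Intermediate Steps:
j(r, Q) = Q*r
j(-29, 17)*161 - 695 = (17*(-29))*161 - 695 = -493*161 - 695 = -79373 - 695 = -80068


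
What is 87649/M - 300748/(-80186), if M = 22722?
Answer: 6930909385/910993146 ≈ 7.6081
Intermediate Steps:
87649/M - 300748/(-80186) = 87649/22722 - 300748/(-80186) = 87649*(1/22722) - 300748*(-1/80186) = 87649/22722 + 150374/40093 = 6930909385/910993146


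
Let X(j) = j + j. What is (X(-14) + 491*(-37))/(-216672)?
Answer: 6065/72224 ≈ 0.083975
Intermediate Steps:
X(j) = 2*j
(X(-14) + 491*(-37))/(-216672) = (2*(-14) + 491*(-37))/(-216672) = (-28 - 18167)*(-1/216672) = -18195*(-1/216672) = 6065/72224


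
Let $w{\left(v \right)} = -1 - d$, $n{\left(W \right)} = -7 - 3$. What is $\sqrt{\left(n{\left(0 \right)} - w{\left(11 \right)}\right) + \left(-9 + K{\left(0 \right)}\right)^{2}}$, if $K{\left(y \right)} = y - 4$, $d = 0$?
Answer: $4 \sqrt{10} \approx 12.649$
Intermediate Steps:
$n{\left(W \right)} = -10$
$w{\left(v \right)} = -1$ ($w{\left(v \right)} = -1 - 0 = -1 + 0 = -1$)
$K{\left(y \right)} = -4 + y$ ($K{\left(y \right)} = y - 4 = -4 + y$)
$\sqrt{\left(n{\left(0 \right)} - w{\left(11 \right)}\right) + \left(-9 + K{\left(0 \right)}\right)^{2}} = \sqrt{\left(-10 - -1\right) + \left(-9 + \left(-4 + 0\right)\right)^{2}} = \sqrt{\left(-10 + 1\right) + \left(-9 - 4\right)^{2}} = \sqrt{-9 + \left(-13\right)^{2}} = \sqrt{-9 + 169} = \sqrt{160} = 4 \sqrt{10}$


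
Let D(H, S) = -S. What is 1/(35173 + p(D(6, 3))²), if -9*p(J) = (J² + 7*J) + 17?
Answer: 81/2849038 ≈ 2.8431e-5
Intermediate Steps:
p(J) = -17/9 - 7*J/9 - J²/9 (p(J) = -((J² + 7*J) + 17)/9 = -(17 + J² + 7*J)/9 = -17/9 - 7*J/9 - J²/9)
1/(35173 + p(D(6, 3))²) = 1/(35173 + (-17/9 - (-7)*3/9 - (-1*3)²/9)²) = 1/(35173 + (-17/9 - 7/9*(-3) - ⅑*(-3)²)²) = 1/(35173 + (-17/9 + 7/3 - ⅑*9)²) = 1/(35173 + (-17/9 + 7/3 - 1)²) = 1/(35173 + (-5/9)²) = 1/(35173 + 25/81) = 1/(2849038/81) = 81/2849038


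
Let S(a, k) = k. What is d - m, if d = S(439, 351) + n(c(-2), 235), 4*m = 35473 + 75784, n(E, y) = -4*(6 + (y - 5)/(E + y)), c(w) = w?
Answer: -25621797/932 ≈ -27491.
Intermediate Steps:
n(E, y) = -24 - 4*(-5 + y)/(E + y) (n(E, y) = -4*(6 + (-5 + y)/(E + y)) = -24 - 4*(-5 + y)/(E + y))
m = 111257/4 (m = (35473 + 75784)/4 = (1/4)*111257 = 111257/4 ≈ 27814.)
d = 75271/233 (d = 351 + 4*(5 - 7*235 - 6*(-2))/(-2 + 235) = 351 + 4*(5 - 1645 + 12)/233 = 351 + 4*(1/233)*(-1628) = 351 - 6512/233 = 75271/233 ≈ 323.05)
d - m = 75271/233 - 1*111257/4 = 75271/233 - 111257/4 = -25621797/932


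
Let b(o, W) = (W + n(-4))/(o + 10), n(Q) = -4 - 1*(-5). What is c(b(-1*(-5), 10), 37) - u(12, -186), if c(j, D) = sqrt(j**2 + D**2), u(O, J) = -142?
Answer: 142 + sqrt(308146)/15 ≈ 179.01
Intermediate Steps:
n(Q) = 1 (n(Q) = -4 + 5 = 1)
b(o, W) = (1 + W)/(10 + o) (b(o, W) = (W + 1)/(o + 10) = (1 + W)/(10 + o))
c(j, D) = sqrt(D**2 + j**2)
c(b(-1*(-5), 10), 37) - u(12, -186) = sqrt(37**2 + ((1 + 10)/(10 - 1*(-5)))**2) - 1*(-142) = sqrt(1369 + (11/(10 + 5))**2) + 142 = sqrt(1369 + (11/15)**2) + 142 = sqrt(1369 + 121/225) + 142 = sqrt(308146/225) + 142 = sqrt(308146)/15 + 142 = 142 + sqrt(308146)/15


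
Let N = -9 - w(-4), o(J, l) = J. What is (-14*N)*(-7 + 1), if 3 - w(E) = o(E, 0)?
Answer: -1344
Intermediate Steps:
w(E) = 3 - E
N = -16 (N = -9 - (3 - 1*(-4)) = -9 - (3 + 4) = -9 - 1*7 = -9 - 7 = -16)
(-14*N)*(-7 + 1) = (-14*(-16))*(-7 + 1) = 224*(-6) = -1344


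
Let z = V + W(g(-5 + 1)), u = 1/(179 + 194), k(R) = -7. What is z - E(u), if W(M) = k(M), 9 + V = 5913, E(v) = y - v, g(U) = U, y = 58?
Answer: 2177948/373 ≈ 5839.0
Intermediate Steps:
u = 1/373 ≈ 0.0026810
E(v) = 58 - v
V = 5904 (V = -9 + 5913 = 5904)
W(M) = -7
z = 5897 (z = 5904 - 7 = 5897)
z - E(u) = 5897 - (58 - 1*1/373) = 5897 - (58 - 1/373) = 5897 - 1*21633/373 = 5897 - 21633/373 = 2177948/373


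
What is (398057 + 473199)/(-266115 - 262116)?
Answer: -871256/528231 ≈ -1.6494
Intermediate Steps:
(398057 + 473199)/(-266115 - 262116) = 871256/(-528231) = 871256*(-1/528231) = -871256/528231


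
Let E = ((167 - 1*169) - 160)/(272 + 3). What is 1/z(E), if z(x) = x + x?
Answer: -275/324 ≈ -0.84877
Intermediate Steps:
E = -162/275 (E = ((167 - 169) - 160)/275 = (-2 - 160)*(1/275) = -162*1/275 = -162/275 ≈ -0.58909)
z(x) = 2*x
1/z(E) = 1/(2*(-162/275)) = 1/(-324/275) = -275/324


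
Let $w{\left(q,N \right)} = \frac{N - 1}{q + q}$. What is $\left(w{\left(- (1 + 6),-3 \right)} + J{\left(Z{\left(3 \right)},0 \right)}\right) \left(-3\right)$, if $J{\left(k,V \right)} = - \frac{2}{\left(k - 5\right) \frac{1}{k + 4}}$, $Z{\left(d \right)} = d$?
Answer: $- \frac{153}{7} \approx -21.857$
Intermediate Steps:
$w{\left(q,N \right)} = \frac{-1 + N}{2 q}$
$J{\left(k,V \right)} = - \frac{2 \left(4 + k\right)}{-5 + k}$ ($J{\left(k,V \right)} = - \frac{2}{\left(-5 + k\right) \frac{1}{4 + k}} = - \frac{2}{\frac{1}{4 + k} \left(-5 + k\right)} = - 2 \frac{4 + k}{-5 + k} = - \frac{2 \left(4 + k\right)}{-5 + k}$)
$\left(w{\left(- (1 + 6),-3 \right)} + J{\left(Z{\left(3 \right)},0 \right)}\right) \left(-3\right) = \left(\frac{-1 - 3}{2 \left(- (1 + 6)\right)} + \frac{2 \left(-4 - 3\right)}{-5 + 3}\right) \left(-3\right) = \left(\frac{1}{2} \frac{1}{\left(-1\right) 7} \left(-4\right) + \frac{2 \left(-4 - 3\right)}{-2}\right) \left(-3\right) = \left(\frac{1}{2} \frac{1}{-7} \left(-4\right) + 2 \left(- \frac{1}{2}\right) \left(-7\right)\right) \left(-3\right) = \left(\frac{1}{2} \left(- \frac{1}{7}\right) \left(-4\right) + 7\right) \left(-3\right) = \left(\frac{2}{7} + 7\right) \left(-3\right) = \frac{51}{7} \left(-3\right) = - \frac{153}{7}$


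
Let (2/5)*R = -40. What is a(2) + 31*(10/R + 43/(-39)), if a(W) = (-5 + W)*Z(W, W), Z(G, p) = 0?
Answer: -14539/390 ≈ -37.279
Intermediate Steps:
R = -100 (R = (5/2)*(-40) = -100)
a(W) = 0 (a(W) = (-5 + W)*0 = 0)
a(2) + 31*(10/R + 43/(-39)) = 0 + 31*(10/(-100) + 43/(-39)) = 0 + 31*(10*(-1/100) + 43*(-1/39)) = 0 + 31*(-⅒ - 43/39) = 0 + 31*(-469/390) = 0 - 14539/390 = -14539/390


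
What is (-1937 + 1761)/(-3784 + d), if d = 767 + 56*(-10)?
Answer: 176/3577 ≈ 0.049203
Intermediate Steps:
d = 207 (d = 767 - 560 = 207)
(-1937 + 1761)/(-3784 + d) = (-1937 + 1761)/(-3784 + 207) = -176/(-3577) = -176*(-1/3577) = 176/3577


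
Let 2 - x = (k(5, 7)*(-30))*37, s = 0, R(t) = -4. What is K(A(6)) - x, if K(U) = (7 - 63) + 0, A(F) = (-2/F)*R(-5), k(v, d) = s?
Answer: -58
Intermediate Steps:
k(v, d) = 0
A(F) = 8/F (A(F) = -2/F*(-4) = 8/F)
K(U) = -56 (K(U) = -56 + 0 = -56)
x = 2 (x = 2 - 0*(-30)*37 = 2 - 0*37 = 2 - 1*0 = 2 + 0 = 2)
K(A(6)) - x = -56 - 1*2 = -56 - 2 = -58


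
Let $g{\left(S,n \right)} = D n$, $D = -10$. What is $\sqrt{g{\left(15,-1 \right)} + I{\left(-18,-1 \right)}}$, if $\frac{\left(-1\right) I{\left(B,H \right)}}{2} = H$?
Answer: $2 \sqrt{3} \approx 3.4641$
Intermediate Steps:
$I{\left(B,H \right)} = - 2 H$
$g{\left(S,n \right)} = - 10 n$
$\sqrt{g{\left(15,-1 \right)} + I{\left(-18,-1 \right)}} = \sqrt{\left(-10\right) \left(-1\right) - -2} = \sqrt{10 + 2} = \sqrt{12} = 2 \sqrt{3}$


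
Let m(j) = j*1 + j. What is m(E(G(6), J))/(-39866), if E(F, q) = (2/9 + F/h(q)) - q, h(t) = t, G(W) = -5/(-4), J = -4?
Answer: -563/2870352 ≈ -0.00019614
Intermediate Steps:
G(W) = 5/4 (G(W) = -5*(-1/4) = 5/4)
E(F, q) = 2/9 - q + F/q (E(F, q) = (2/9 + F/q) - q = 2/9 - q + F/q)
m(j) = 2*j (m(j) = j + j = 2*j)
m(E(G(6), J))/(-39866) = (2*(2/9 - 1*(-4) + (5/4)/(-4)))/(-39866) = (2*(2/9 + 4 + (5/4)*(-1/4)))*(-1/39866) = (2*(2/9 + 4 - 5/16))*(-1/39866) = (2*(563/144))*(-1/39866) = (563/72)*(-1/39866) = -563/2870352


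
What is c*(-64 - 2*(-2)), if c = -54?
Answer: 3240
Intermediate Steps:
c*(-64 - 2*(-2)) = -54*(-64 - 2*(-2)) = -54*(-64 + 4) = -54*(-60) = 3240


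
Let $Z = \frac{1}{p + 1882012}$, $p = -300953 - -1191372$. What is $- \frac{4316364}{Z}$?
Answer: $-11966821360884$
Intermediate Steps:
$p = 890419$ ($p = -300953 + 1191372 = 890419$)
$Z = \frac{1}{2772431}$ ($Z = \frac{1}{890419 + 1882012} = \frac{1}{2772431} \approx 3.6069 \cdot 10^{-7}$)
$- \frac{4316364}{Z} = - 4316364 \frac{1}{\frac{1}{2772431}} = \left(-4316364\right) 2772431 = -11966821360884$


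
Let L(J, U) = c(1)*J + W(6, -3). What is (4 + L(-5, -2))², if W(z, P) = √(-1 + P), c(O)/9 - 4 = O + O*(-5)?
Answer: 12 + 16*I ≈ 12.0 + 16.0*I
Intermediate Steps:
c(O) = 36 - 36*O (c(O) = 36 + 9*(O + O*(-5)) = 36 + 9*(O - 5*O) = 36 + 9*(-4*O) = 36 - 36*O)
L(J, U) = 2*I (L(J, U) = (36 - 36*1)*J + √(-1 - 3) = (36 - 36)*J + √(-4) = 0*J + 2*I = 0 + 2*I = 2*I)
(4 + L(-5, -2))² = (4 + 2*I)²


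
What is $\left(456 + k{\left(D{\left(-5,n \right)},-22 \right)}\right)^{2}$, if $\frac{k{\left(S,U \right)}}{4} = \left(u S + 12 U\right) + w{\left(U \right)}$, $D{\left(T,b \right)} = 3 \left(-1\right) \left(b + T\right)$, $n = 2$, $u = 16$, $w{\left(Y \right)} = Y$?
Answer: $12544$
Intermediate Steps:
$D{\left(T,b \right)} = - 3 T - 3 b$ ($D{\left(T,b \right)} = - 3 \left(T + b\right) = - 3 T - 3 b$)
$k{\left(S,U \right)} = 52 U + 64 S$ ($k{\left(S,U \right)} = 4 \left(\left(16 S + 12 U\right) + U\right) = 4 \left(\left(12 U + 16 S\right) + U\right) = 4 \left(13 U + 16 S\right) = 52 U + 64 S$)
$\left(456 + k{\left(D{\left(-5,n \right)},-22 \right)}\right)^{2} = \left(456 + \left(52 \left(-22\right) + 64 \left(\left(-3\right) \left(-5\right) - 6\right)\right)\right)^{2} = \left(456 - \left(1144 - 64 \left(15 - 6\right)\right)\right)^{2} = \left(456 + \left(-1144 + 64 \cdot 9\right)\right)^{2} = \left(456 + \left(-1144 + 576\right)\right)^{2} = \left(456 - 568\right)^{2} = \left(-112\right)^{2} = 12544$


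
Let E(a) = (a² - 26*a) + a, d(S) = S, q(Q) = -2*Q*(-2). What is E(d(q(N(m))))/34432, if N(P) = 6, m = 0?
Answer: -3/4304 ≈ -0.00069703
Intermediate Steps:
q(Q) = 4*Q
E(a) = a² - 25*a
E(d(q(N(m))))/34432 = ((4*6)*(-25 + 4*6))/34432 = (24*(-25 + 24))*(1/34432) = (24*(-1))*(1/34432) = -24*1/34432 = -3/4304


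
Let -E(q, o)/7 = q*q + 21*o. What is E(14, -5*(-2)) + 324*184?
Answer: 56774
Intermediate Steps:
E(q, o) = -147*o - 7*q**2 (E(q, o) = -7*(q*q + 21*o) = -7*(q**2 + 21*o) = -147*o - 7*q**2)
E(14, -5*(-2)) + 324*184 = (-(-735)*(-2) - 7*14**2) + 324*184 = (-147*10 - 7*196) + 59616 = (-1470 - 1372) + 59616 = -2842 + 59616 = 56774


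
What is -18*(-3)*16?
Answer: 864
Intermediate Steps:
-18*(-3)*16 = 54*16 = 864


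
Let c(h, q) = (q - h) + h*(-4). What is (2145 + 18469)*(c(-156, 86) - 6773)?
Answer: -121766898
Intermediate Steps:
c(h, q) = q - 5*h (c(h, q) = (q - h) - 4*h = q - 5*h)
(2145 + 18469)*(c(-156, 86) - 6773) = (2145 + 18469)*((86 - 5*(-156)) - 6773) = 20614*((86 + 780) - 6773) = 20614*(866 - 6773) = 20614*(-5907) = -121766898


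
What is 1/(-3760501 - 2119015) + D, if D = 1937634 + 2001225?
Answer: 23158584512243/5879516 ≈ 3.9389e+6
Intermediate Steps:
D = 3938859
1/(-3760501 - 2119015) + D = 1/(-3760501 - 2119015) + 3938859 = 1/(-5879516) + 3938859 = -1/5879516 + 3938859 = 23158584512243/5879516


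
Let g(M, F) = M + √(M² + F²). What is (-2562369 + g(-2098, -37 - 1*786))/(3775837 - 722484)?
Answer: -150851/179609 + √5078933/3053353 ≈ -0.83915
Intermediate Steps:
g(M, F) = M + √(F² + M²)
(-2562369 + g(-2098, -37 - 1*786))/(3775837 - 722484) = (-2562369 + (-2098 + √((-37 - 1*786)² + (-2098)²)))/(3775837 - 722484) = (-2562369 + (-2098 + √((-37 - 786)² + 4401604)))/3053353 = (-2562369 + (-2098 + √((-823)² + 4401604)))*(1/3053353) = (-2562369 + (-2098 + √(677329 + 4401604)))*(1/3053353) = (-2562369 + (-2098 + √5078933))*(1/3053353) = (-2564467 + √5078933)*(1/3053353) = -150851/179609 + √5078933/3053353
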